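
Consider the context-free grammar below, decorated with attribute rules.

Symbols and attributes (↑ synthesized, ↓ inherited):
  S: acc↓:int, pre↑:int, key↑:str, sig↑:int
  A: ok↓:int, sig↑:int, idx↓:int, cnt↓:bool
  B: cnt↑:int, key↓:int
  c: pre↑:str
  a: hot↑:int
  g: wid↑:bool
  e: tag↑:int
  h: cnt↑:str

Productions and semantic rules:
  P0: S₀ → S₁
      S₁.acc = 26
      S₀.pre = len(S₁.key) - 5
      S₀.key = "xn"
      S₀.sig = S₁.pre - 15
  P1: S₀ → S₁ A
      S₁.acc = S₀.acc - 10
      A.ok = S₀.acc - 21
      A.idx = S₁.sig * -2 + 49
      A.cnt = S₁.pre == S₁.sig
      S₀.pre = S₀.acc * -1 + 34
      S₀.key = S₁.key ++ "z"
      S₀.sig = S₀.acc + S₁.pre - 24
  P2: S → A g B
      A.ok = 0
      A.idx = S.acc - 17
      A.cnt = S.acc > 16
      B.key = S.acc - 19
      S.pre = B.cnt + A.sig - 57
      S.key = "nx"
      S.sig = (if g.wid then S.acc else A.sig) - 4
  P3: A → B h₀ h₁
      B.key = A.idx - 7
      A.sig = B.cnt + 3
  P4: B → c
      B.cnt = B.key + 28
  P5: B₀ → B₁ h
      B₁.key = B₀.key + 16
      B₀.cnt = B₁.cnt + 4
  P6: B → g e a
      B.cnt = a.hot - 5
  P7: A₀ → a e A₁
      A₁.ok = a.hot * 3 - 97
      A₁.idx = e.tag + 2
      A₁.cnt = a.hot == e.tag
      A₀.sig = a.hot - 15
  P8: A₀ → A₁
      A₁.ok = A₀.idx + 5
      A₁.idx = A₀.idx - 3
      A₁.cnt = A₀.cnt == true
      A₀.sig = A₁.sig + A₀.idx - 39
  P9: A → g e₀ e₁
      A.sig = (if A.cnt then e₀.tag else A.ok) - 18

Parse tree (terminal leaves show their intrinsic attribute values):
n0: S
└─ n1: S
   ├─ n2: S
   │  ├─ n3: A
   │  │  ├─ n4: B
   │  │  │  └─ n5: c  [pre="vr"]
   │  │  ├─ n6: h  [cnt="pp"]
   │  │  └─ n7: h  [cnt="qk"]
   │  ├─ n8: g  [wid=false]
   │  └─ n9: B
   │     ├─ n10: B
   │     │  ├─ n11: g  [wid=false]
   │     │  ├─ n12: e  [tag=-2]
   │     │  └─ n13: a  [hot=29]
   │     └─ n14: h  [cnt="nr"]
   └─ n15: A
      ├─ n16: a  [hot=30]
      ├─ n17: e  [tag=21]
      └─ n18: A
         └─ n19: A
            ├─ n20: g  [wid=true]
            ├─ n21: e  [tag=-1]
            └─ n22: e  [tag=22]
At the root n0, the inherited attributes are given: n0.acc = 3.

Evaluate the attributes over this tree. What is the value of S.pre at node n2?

-6

1. n0.acc = 3  [given at root]
2. n1.acc = 26  [26]
3. n2.acc = 16  [S₀.acc - 10]
4. n3.ok = 0  [0]
5. n3.idx = -1  [S.acc - 17]
6. n3.cnt = false  [S.acc > 16]
7. n4.key = -8  [A.idx - 7]
8. n5.pre = "vr"  [terminal]
9. n4.cnt = 20  [B.key + 28]
10. n6.cnt = "pp"  [terminal]
11. n7.cnt = "qk"  [terminal]
12. n3.sig = 23  [B.cnt + 3]
13. n8.wid = false  [terminal]
14. n9.key = -3  [S.acc - 19]
15. n10.key = 13  [B₀.key + 16]
16. n11.wid = false  [terminal]
17. n12.tag = -2  [terminal]
18. n13.hot = 29  [terminal]
19. n10.cnt = 24  [a.hot - 5]
20. n14.cnt = "nr"  [terminal]
21. n9.cnt = 28  [B₁.cnt + 4]
22. n2.pre = -6  [B.cnt + A.sig - 57]
23. n2.key = "nx"  ["nx"]
24. n2.sig = 19  [(if g.wid then S.acc else A.sig) - 4]
25. n15.ok = 5  [S₀.acc - 21]
26. n15.idx = 11  [S₁.sig * -2 + 49]
27. n15.cnt = false  [S₁.pre == S₁.sig]
28. n16.hot = 30  [terminal]
29. n17.tag = 21  [terminal]
30. n18.ok = -7  [a.hot * 3 - 97]
31. n18.idx = 23  [e.tag + 2]
32. n18.cnt = false  [a.hot == e.tag]
33. n19.ok = 28  [A₀.idx + 5]
34. n19.idx = 20  [A₀.idx - 3]
35. n19.cnt = false  [A₀.cnt == true]
36. n20.wid = true  [terminal]
37. n21.tag = -1  [terminal]
38. n22.tag = 22  [terminal]
39. n19.sig = 10  [(if A.cnt then e₀.tag else A.ok) - 18]
40. n18.sig = -6  [A₁.sig + A₀.idx - 39]
41. n15.sig = 15  [a.hot - 15]
42. n1.pre = 8  [S₀.acc * -1 + 34]
43. n1.key = "nxz"  [S₁.key ++ "z"]
44. n1.sig = -4  [S₀.acc + S₁.pre - 24]
45. n0.pre = -2  [len(S₁.key) - 5]
46. n0.key = "xn"  ["xn"]
47. n0.sig = -7  [S₁.pre - 15]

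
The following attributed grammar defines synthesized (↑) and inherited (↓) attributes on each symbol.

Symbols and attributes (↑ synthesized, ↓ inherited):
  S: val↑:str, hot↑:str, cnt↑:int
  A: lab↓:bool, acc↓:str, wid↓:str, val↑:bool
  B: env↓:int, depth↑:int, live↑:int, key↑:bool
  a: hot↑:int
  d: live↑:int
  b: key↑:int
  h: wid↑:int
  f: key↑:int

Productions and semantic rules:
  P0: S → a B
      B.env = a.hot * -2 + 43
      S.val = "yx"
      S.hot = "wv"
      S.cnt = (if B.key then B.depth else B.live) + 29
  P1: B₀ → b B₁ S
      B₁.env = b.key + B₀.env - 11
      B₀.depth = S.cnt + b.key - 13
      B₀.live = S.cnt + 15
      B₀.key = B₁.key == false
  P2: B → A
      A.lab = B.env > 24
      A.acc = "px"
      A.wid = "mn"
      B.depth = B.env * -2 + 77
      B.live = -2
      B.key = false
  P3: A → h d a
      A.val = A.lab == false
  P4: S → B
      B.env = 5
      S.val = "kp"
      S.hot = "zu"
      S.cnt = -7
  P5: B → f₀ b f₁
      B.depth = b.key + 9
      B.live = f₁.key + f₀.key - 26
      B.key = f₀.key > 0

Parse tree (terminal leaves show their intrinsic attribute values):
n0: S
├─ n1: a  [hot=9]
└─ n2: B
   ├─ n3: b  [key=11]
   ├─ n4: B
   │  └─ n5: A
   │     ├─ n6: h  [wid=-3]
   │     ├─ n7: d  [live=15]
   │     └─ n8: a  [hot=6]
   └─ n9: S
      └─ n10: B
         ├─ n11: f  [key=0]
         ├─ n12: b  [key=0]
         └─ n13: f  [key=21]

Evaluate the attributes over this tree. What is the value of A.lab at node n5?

1. n1.hot = 9  [terminal]
2. n2.env = 25  [a.hot * -2 + 43]
3. n3.key = 11  [terminal]
4. n4.env = 25  [b.key + B₀.env - 11]
5. n5.lab = true  [B.env > 24]
6. n5.acc = "px"  ["px"]
7. n5.wid = "mn"  ["mn"]
8. n6.wid = -3  [terminal]
9. n7.live = 15  [terminal]
10. n8.hot = 6  [terminal]
11. n5.val = false  [A.lab == false]
12. n4.depth = 27  [B.env * -2 + 77]
13. n4.live = -2  [-2]
14. n4.key = false  [false]
15. n10.env = 5  [5]
16. n11.key = 0  [terminal]
17. n12.key = 0  [terminal]
18. n13.key = 21  [terminal]
19. n10.depth = 9  [b.key + 9]
20. n10.live = -5  [f₁.key + f₀.key - 26]
21. n10.key = false  [f₀.key > 0]
22. n9.val = "kp"  ["kp"]
23. n9.hot = "zu"  ["zu"]
24. n9.cnt = -7  [-7]
25. n2.depth = -9  [S.cnt + b.key - 13]
26. n2.live = 8  [S.cnt + 15]
27. n2.key = true  [B₁.key == false]
28. n0.val = "yx"  ["yx"]
29. n0.hot = "wv"  ["wv"]
30. n0.cnt = 20  [(if B.key then B.depth else B.live) + 29]

true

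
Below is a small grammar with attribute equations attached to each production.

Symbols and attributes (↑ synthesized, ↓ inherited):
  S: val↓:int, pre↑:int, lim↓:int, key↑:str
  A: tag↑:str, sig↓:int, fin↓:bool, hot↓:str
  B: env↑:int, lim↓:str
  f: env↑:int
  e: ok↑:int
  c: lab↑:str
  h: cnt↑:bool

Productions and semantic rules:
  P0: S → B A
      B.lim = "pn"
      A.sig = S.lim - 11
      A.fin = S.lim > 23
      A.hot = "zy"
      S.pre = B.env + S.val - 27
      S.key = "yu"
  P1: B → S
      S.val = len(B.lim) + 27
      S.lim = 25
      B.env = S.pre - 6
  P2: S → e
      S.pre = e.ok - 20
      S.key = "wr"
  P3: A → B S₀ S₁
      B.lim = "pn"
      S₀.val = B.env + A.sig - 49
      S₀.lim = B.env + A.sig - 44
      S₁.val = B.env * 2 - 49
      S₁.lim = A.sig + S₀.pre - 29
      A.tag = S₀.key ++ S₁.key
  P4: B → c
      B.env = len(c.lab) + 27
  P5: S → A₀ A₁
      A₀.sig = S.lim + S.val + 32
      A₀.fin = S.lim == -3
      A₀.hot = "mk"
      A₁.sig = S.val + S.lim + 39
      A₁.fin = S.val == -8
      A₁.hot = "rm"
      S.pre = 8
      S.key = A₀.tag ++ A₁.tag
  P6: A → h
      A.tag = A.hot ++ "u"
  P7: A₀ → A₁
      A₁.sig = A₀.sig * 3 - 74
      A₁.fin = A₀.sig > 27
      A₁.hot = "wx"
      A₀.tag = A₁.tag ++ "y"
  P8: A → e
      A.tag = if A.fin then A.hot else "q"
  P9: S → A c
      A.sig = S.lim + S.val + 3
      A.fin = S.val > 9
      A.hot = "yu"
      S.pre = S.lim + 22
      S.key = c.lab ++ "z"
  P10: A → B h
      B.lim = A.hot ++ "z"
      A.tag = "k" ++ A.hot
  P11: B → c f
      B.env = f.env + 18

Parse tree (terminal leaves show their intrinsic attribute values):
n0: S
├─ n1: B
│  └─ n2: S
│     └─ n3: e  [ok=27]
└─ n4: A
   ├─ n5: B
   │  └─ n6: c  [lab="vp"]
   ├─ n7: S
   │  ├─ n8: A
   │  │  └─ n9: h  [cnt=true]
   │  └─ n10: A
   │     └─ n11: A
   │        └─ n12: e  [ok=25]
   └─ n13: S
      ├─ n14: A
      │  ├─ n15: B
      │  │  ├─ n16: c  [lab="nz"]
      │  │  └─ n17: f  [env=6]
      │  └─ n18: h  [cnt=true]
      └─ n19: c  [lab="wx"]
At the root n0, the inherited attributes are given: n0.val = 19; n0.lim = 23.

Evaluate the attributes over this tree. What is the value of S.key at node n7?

"mkuwxy"

1. n0.val = 19  [given at root]
2. n0.lim = 23  [given at root]
3. n1.lim = "pn"  ["pn"]
4. n2.val = 29  [len(B.lim) + 27]
5. n2.lim = 25  [25]
6. n3.ok = 27  [terminal]
7. n2.pre = 7  [e.ok - 20]
8. n2.key = "wr"  ["wr"]
9. n1.env = 1  [S.pre - 6]
10. n4.sig = 12  [S.lim - 11]
11. n4.fin = false  [S.lim > 23]
12. n4.hot = "zy"  ["zy"]
13. n5.lim = "pn"  ["pn"]
14. n6.lab = "vp"  [terminal]
15. n5.env = 29  [len(c.lab) + 27]
16. n7.val = -8  [B.env + A.sig - 49]
17. n7.lim = -3  [B.env + A.sig - 44]
18. n8.sig = 21  [S.lim + S.val + 32]
19. n8.fin = true  [S.lim == -3]
20. n8.hot = "mk"  ["mk"]
21. n9.cnt = true  [terminal]
22. n8.tag = "mku"  [A.hot ++ "u"]
23. n10.sig = 28  [S.val + S.lim + 39]
24. n10.fin = true  [S.val == -8]
25. n10.hot = "rm"  ["rm"]
26. n11.sig = 10  [A₀.sig * 3 - 74]
27. n11.fin = true  [A₀.sig > 27]
28. n11.hot = "wx"  ["wx"]
29. n12.ok = 25  [terminal]
30. n11.tag = "wx"  [if A.fin then A.hot else "q"]
31. n10.tag = "wxy"  [A₁.tag ++ "y"]
32. n7.pre = 8  [8]
33. n7.key = "mkuwxy"  [A₀.tag ++ A₁.tag]
34. n13.val = 9  [B.env * 2 - 49]
35. n13.lim = -9  [A.sig + S₀.pre - 29]
36. n14.sig = 3  [S.lim + S.val + 3]
37. n14.fin = false  [S.val > 9]
38. n14.hot = "yu"  ["yu"]
39. n15.lim = "yuz"  [A.hot ++ "z"]
40. n16.lab = "nz"  [terminal]
41. n17.env = 6  [terminal]
42. n15.env = 24  [f.env + 18]
43. n18.cnt = true  [terminal]
44. n14.tag = "kyu"  ["k" ++ A.hot]
45. n19.lab = "wx"  [terminal]
46. n13.pre = 13  [S.lim + 22]
47. n13.key = "wxz"  [c.lab ++ "z"]
48. n4.tag = "mkuwxywxz"  [S₀.key ++ S₁.key]
49. n0.pre = -7  [B.env + S.val - 27]
50. n0.key = "yu"  ["yu"]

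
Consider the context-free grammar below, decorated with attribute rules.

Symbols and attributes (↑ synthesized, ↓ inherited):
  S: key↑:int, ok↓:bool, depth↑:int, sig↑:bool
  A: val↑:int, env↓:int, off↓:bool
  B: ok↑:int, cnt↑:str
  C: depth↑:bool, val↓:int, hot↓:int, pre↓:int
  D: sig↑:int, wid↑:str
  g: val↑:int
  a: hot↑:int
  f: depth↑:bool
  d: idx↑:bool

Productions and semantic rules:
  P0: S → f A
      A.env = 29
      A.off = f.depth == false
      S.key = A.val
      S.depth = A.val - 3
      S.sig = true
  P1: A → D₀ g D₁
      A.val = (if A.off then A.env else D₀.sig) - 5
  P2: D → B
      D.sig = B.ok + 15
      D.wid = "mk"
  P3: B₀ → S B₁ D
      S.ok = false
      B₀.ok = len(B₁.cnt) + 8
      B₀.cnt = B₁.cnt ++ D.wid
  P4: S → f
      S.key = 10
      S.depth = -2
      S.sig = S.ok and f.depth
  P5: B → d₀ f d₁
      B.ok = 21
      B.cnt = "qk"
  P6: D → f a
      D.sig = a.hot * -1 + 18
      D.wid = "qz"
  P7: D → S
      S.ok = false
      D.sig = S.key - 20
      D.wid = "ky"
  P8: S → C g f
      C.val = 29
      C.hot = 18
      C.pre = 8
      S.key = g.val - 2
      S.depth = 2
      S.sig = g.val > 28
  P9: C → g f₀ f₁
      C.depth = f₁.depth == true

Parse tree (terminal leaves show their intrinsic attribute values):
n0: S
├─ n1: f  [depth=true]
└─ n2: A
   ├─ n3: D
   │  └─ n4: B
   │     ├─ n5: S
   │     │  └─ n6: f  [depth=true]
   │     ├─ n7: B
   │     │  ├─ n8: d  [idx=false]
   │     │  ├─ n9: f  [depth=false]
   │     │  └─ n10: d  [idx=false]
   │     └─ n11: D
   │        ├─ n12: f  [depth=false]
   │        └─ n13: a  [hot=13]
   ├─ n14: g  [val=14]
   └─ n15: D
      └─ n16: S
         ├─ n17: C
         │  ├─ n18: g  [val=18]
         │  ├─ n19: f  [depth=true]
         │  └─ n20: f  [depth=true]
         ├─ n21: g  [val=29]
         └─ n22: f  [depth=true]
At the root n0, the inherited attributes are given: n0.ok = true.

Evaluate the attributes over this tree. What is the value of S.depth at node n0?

1. n0.ok = true  [given at root]
2. n1.depth = true  [terminal]
3. n2.env = 29  [29]
4. n2.off = false  [f.depth == false]
5. n5.ok = false  [false]
6. n6.depth = true  [terminal]
7. n5.key = 10  [10]
8. n5.depth = -2  [-2]
9. n5.sig = false  [S.ok and f.depth]
10. n8.idx = false  [terminal]
11. n9.depth = false  [terminal]
12. n10.idx = false  [terminal]
13. n7.ok = 21  [21]
14. n7.cnt = "qk"  ["qk"]
15. n12.depth = false  [terminal]
16. n13.hot = 13  [terminal]
17. n11.sig = 5  [a.hot * -1 + 18]
18. n11.wid = "qz"  ["qz"]
19. n4.ok = 10  [len(B₁.cnt) + 8]
20. n4.cnt = "qkqz"  [B₁.cnt ++ D.wid]
21. n3.sig = 25  [B.ok + 15]
22. n3.wid = "mk"  ["mk"]
23. n14.val = 14  [terminal]
24. n16.ok = false  [false]
25. n17.val = 29  [29]
26. n17.hot = 18  [18]
27. n17.pre = 8  [8]
28. n18.val = 18  [terminal]
29. n19.depth = true  [terminal]
30. n20.depth = true  [terminal]
31. n17.depth = true  [f₁.depth == true]
32. n21.val = 29  [terminal]
33. n22.depth = true  [terminal]
34. n16.key = 27  [g.val - 2]
35. n16.depth = 2  [2]
36. n16.sig = true  [g.val > 28]
37. n15.sig = 7  [S.key - 20]
38. n15.wid = "ky"  ["ky"]
39. n2.val = 20  [(if A.off then A.env else D₀.sig) - 5]
40. n0.key = 20  [A.val]
41. n0.depth = 17  [A.val - 3]
42. n0.sig = true  [true]

17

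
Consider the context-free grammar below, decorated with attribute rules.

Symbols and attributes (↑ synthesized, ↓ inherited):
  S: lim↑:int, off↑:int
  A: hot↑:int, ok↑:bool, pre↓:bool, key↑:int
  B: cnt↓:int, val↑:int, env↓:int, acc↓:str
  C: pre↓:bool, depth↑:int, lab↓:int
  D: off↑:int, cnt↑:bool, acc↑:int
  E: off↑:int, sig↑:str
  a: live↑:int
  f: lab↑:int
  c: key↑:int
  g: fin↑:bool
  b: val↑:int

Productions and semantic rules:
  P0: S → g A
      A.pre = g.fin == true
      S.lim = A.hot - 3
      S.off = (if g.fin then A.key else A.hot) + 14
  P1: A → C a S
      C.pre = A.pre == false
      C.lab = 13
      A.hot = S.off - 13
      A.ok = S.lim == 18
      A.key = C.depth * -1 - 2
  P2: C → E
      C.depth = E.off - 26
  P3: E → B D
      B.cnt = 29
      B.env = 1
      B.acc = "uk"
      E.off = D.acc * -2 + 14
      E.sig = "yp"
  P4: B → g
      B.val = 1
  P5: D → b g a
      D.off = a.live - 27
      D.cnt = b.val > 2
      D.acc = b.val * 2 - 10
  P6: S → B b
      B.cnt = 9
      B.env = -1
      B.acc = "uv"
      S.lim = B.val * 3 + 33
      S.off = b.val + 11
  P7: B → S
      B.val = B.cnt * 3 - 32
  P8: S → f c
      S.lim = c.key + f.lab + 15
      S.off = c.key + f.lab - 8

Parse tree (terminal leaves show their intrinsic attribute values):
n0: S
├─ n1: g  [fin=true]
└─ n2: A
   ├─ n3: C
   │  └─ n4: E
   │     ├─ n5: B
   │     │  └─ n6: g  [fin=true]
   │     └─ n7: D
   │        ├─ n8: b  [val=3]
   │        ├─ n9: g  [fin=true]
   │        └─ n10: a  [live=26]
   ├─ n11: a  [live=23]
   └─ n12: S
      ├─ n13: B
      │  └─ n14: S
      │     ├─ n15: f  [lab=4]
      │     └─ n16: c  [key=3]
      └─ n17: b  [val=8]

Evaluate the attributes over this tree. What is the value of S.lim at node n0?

3

1. n1.fin = true  [terminal]
2. n2.pre = true  [g.fin == true]
3. n3.pre = false  [A.pre == false]
4. n3.lab = 13  [13]
5. n5.cnt = 29  [29]
6. n5.env = 1  [1]
7. n5.acc = "uk"  ["uk"]
8. n6.fin = true  [terminal]
9. n5.val = 1  [1]
10. n8.val = 3  [terminal]
11. n9.fin = true  [terminal]
12. n10.live = 26  [terminal]
13. n7.off = -1  [a.live - 27]
14. n7.cnt = true  [b.val > 2]
15. n7.acc = -4  [b.val * 2 - 10]
16. n4.off = 22  [D.acc * -2 + 14]
17. n4.sig = "yp"  ["yp"]
18. n3.depth = -4  [E.off - 26]
19. n11.live = 23  [terminal]
20. n13.cnt = 9  [9]
21. n13.env = -1  [-1]
22. n13.acc = "uv"  ["uv"]
23. n15.lab = 4  [terminal]
24. n16.key = 3  [terminal]
25. n14.lim = 22  [c.key + f.lab + 15]
26. n14.off = -1  [c.key + f.lab - 8]
27. n13.val = -5  [B.cnt * 3 - 32]
28. n17.val = 8  [terminal]
29. n12.lim = 18  [B.val * 3 + 33]
30. n12.off = 19  [b.val + 11]
31. n2.hot = 6  [S.off - 13]
32. n2.ok = true  [S.lim == 18]
33. n2.key = 2  [C.depth * -1 - 2]
34. n0.lim = 3  [A.hot - 3]
35. n0.off = 16  [(if g.fin then A.key else A.hot) + 14]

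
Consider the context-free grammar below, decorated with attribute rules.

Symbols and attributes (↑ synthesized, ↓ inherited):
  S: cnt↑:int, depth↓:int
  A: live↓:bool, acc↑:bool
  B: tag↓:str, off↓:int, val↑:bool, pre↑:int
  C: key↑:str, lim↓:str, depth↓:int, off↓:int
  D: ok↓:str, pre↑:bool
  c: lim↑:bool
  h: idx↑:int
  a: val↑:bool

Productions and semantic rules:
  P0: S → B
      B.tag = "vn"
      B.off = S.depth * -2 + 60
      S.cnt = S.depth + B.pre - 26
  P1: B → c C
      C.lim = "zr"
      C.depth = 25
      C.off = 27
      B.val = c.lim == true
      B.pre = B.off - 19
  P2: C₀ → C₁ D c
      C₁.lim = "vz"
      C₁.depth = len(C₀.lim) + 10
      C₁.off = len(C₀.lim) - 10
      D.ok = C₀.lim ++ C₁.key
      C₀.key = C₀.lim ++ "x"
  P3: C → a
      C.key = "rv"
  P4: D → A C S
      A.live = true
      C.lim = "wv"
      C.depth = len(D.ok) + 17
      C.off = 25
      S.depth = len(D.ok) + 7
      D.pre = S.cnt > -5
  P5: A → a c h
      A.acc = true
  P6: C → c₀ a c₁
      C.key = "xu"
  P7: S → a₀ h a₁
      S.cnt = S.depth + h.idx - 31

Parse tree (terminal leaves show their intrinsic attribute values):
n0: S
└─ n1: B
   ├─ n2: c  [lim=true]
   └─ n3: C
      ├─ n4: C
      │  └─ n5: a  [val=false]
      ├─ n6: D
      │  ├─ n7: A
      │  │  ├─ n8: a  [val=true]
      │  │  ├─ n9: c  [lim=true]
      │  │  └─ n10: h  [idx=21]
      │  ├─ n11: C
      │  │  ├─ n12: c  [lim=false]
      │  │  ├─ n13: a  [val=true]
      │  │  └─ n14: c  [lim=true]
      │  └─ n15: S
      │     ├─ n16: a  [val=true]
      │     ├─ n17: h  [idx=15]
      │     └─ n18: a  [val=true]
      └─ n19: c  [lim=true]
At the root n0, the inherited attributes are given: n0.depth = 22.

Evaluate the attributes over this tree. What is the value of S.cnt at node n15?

-5

1. n0.depth = 22  [given at root]
2. n1.tag = "vn"  ["vn"]
3. n1.off = 16  [S.depth * -2 + 60]
4. n2.lim = true  [terminal]
5. n3.lim = "zr"  ["zr"]
6. n3.depth = 25  [25]
7. n3.off = 27  [27]
8. n4.lim = "vz"  ["vz"]
9. n4.depth = 12  [len(C₀.lim) + 10]
10. n4.off = -8  [len(C₀.lim) - 10]
11. n5.val = false  [terminal]
12. n4.key = "rv"  ["rv"]
13. n6.ok = "zrrv"  [C₀.lim ++ C₁.key]
14. n7.live = true  [true]
15. n8.val = true  [terminal]
16. n9.lim = true  [terminal]
17. n10.idx = 21  [terminal]
18. n7.acc = true  [true]
19. n11.lim = "wv"  ["wv"]
20. n11.depth = 21  [len(D.ok) + 17]
21. n11.off = 25  [25]
22. n12.lim = false  [terminal]
23. n13.val = true  [terminal]
24. n14.lim = true  [terminal]
25. n11.key = "xu"  ["xu"]
26. n15.depth = 11  [len(D.ok) + 7]
27. n16.val = true  [terminal]
28. n17.idx = 15  [terminal]
29. n18.val = true  [terminal]
30. n15.cnt = -5  [S.depth + h.idx - 31]
31. n6.pre = false  [S.cnt > -5]
32. n19.lim = true  [terminal]
33. n3.key = "zrx"  [C₀.lim ++ "x"]
34. n1.val = true  [c.lim == true]
35. n1.pre = -3  [B.off - 19]
36. n0.cnt = -7  [S.depth + B.pre - 26]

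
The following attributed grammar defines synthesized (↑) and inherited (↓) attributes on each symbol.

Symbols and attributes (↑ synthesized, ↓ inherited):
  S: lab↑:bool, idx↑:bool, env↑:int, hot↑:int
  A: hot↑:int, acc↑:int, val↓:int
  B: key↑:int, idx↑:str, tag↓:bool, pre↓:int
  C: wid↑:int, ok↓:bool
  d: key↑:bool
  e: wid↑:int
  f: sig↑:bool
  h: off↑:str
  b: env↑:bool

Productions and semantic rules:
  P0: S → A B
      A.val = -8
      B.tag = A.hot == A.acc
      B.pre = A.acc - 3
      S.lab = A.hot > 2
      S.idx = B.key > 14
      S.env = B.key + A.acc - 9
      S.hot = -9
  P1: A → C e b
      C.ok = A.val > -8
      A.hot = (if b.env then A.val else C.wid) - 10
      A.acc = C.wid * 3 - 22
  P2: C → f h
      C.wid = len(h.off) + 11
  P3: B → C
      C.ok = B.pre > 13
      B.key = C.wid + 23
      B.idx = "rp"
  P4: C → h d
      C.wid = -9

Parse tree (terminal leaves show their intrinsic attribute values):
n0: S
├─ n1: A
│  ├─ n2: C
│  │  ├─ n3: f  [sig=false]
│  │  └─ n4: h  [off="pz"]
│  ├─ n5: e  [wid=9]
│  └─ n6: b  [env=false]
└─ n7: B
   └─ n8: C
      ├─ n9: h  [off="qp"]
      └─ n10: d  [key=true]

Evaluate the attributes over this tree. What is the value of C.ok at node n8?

true

1. n1.val = -8  [-8]
2. n2.ok = false  [A.val > -8]
3. n3.sig = false  [terminal]
4. n4.off = "pz"  [terminal]
5. n2.wid = 13  [len(h.off) + 11]
6. n5.wid = 9  [terminal]
7. n6.env = false  [terminal]
8. n1.hot = 3  [(if b.env then A.val else C.wid) - 10]
9. n1.acc = 17  [C.wid * 3 - 22]
10. n7.tag = false  [A.hot == A.acc]
11. n7.pre = 14  [A.acc - 3]
12. n8.ok = true  [B.pre > 13]
13. n9.off = "qp"  [terminal]
14. n10.key = true  [terminal]
15. n8.wid = -9  [-9]
16. n7.key = 14  [C.wid + 23]
17. n7.idx = "rp"  ["rp"]
18. n0.lab = true  [A.hot > 2]
19. n0.idx = false  [B.key > 14]
20. n0.env = 22  [B.key + A.acc - 9]
21. n0.hot = -9  [-9]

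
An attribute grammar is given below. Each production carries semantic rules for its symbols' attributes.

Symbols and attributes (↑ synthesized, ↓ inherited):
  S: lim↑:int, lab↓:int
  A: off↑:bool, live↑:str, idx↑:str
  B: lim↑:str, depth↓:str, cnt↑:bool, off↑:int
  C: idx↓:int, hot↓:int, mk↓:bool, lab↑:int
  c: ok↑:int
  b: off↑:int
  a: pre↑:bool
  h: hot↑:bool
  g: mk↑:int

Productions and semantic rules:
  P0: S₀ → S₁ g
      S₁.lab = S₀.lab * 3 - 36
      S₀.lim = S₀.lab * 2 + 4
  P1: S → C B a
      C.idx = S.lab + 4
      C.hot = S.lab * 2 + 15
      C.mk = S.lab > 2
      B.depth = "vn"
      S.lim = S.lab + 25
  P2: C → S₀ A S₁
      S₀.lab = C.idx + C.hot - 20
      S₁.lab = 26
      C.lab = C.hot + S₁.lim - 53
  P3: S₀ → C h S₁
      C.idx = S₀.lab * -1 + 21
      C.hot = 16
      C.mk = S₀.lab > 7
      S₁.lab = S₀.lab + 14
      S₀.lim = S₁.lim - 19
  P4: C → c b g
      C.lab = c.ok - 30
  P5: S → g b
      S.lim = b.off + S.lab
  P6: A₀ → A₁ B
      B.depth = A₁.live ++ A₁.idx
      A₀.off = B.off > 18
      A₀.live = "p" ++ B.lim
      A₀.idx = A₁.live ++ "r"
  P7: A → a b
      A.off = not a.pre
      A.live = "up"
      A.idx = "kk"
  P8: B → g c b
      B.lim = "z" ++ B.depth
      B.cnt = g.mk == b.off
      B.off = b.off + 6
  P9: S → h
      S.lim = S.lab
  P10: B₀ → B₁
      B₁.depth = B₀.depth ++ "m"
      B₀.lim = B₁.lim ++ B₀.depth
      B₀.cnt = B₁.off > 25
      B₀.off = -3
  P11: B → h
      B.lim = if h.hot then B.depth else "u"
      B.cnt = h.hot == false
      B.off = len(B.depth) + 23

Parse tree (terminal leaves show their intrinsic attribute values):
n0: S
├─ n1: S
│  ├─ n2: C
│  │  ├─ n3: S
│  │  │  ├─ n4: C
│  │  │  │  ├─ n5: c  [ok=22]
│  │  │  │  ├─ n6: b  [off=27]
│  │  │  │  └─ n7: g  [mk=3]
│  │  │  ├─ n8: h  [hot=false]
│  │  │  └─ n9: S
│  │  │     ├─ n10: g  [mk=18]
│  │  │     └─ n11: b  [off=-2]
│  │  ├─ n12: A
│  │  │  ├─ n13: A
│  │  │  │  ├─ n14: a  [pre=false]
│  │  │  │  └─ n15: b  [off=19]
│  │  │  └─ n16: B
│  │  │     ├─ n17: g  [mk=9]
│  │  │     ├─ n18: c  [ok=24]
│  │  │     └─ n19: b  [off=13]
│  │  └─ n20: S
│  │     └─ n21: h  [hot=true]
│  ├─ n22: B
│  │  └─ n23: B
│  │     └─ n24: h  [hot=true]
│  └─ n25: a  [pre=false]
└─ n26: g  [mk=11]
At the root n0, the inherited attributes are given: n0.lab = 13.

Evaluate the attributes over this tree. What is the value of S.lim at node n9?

1. n0.lab = 13  [given at root]
2. n1.lab = 3  [S₀.lab * 3 - 36]
3. n2.idx = 7  [S.lab + 4]
4. n2.hot = 21  [S.lab * 2 + 15]
5. n2.mk = true  [S.lab > 2]
6. n3.lab = 8  [C.idx + C.hot - 20]
7. n4.idx = 13  [S₀.lab * -1 + 21]
8. n4.hot = 16  [16]
9. n4.mk = true  [S₀.lab > 7]
10. n5.ok = 22  [terminal]
11. n6.off = 27  [terminal]
12. n7.mk = 3  [terminal]
13. n4.lab = -8  [c.ok - 30]
14. n8.hot = false  [terminal]
15. n9.lab = 22  [S₀.lab + 14]
16. n10.mk = 18  [terminal]
17. n11.off = -2  [terminal]
18. n9.lim = 20  [b.off + S.lab]
19. n3.lim = 1  [S₁.lim - 19]
20. n14.pre = false  [terminal]
21. n15.off = 19  [terminal]
22. n13.off = true  [not a.pre]
23. n13.live = "up"  ["up"]
24. n13.idx = "kk"  ["kk"]
25. n16.depth = "upkk"  [A₁.live ++ A₁.idx]
26. n17.mk = 9  [terminal]
27. n18.ok = 24  [terminal]
28. n19.off = 13  [terminal]
29. n16.lim = "zupkk"  ["z" ++ B.depth]
30. n16.cnt = false  [g.mk == b.off]
31. n16.off = 19  [b.off + 6]
32. n12.off = true  [B.off > 18]
33. n12.live = "pzupkk"  ["p" ++ B.lim]
34. n12.idx = "upr"  [A₁.live ++ "r"]
35. n20.lab = 26  [26]
36. n21.hot = true  [terminal]
37. n20.lim = 26  [S.lab]
38. n2.lab = -6  [C.hot + S₁.lim - 53]
39. n22.depth = "vn"  ["vn"]
40. n23.depth = "vnm"  [B₀.depth ++ "m"]
41. n24.hot = true  [terminal]
42. n23.lim = "vnm"  [if h.hot then B.depth else "u"]
43. n23.cnt = false  [h.hot == false]
44. n23.off = 26  [len(B.depth) + 23]
45. n22.lim = "vnmvn"  [B₁.lim ++ B₀.depth]
46. n22.cnt = true  [B₁.off > 25]
47. n22.off = -3  [-3]
48. n25.pre = false  [terminal]
49. n1.lim = 28  [S.lab + 25]
50. n26.mk = 11  [terminal]
51. n0.lim = 30  [S₀.lab * 2 + 4]

20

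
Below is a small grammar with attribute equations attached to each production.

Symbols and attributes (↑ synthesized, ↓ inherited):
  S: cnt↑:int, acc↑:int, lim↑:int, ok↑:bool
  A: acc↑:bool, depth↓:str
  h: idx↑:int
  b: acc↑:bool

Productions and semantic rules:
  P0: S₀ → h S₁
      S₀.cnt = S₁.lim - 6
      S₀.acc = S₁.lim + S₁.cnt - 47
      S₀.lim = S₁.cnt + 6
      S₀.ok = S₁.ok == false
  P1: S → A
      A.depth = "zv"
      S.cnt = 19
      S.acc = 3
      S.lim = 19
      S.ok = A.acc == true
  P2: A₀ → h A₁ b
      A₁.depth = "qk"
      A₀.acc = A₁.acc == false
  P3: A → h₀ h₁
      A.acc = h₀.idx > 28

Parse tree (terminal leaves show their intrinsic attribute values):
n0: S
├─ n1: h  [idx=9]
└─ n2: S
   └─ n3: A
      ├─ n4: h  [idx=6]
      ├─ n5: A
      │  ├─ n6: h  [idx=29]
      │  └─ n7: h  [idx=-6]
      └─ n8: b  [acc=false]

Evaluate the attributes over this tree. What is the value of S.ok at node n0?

true

1. n1.idx = 9  [terminal]
2. n3.depth = "zv"  ["zv"]
3. n4.idx = 6  [terminal]
4. n5.depth = "qk"  ["qk"]
5. n6.idx = 29  [terminal]
6. n7.idx = -6  [terminal]
7. n5.acc = true  [h₀.idx > 28]
8. n8.acc = false  [terminal]
9. n3.acc = false  [A₁.acc == false]
10. n2.cnt = 19  [19]
11. n2.acc = 3  [3]
12. n2.lim = 19  [19]
13. n2.ok = false  [A.acc == true]
14. n0.cnt = 13  [S₁.lim - 6]
15. n0.acc = -9  [S₁.lim + S₁.cnt - 47]
16. n0.lim = 25  [S₁.cnt + 6]
17. n0.ok = true  [S₁.ok == false]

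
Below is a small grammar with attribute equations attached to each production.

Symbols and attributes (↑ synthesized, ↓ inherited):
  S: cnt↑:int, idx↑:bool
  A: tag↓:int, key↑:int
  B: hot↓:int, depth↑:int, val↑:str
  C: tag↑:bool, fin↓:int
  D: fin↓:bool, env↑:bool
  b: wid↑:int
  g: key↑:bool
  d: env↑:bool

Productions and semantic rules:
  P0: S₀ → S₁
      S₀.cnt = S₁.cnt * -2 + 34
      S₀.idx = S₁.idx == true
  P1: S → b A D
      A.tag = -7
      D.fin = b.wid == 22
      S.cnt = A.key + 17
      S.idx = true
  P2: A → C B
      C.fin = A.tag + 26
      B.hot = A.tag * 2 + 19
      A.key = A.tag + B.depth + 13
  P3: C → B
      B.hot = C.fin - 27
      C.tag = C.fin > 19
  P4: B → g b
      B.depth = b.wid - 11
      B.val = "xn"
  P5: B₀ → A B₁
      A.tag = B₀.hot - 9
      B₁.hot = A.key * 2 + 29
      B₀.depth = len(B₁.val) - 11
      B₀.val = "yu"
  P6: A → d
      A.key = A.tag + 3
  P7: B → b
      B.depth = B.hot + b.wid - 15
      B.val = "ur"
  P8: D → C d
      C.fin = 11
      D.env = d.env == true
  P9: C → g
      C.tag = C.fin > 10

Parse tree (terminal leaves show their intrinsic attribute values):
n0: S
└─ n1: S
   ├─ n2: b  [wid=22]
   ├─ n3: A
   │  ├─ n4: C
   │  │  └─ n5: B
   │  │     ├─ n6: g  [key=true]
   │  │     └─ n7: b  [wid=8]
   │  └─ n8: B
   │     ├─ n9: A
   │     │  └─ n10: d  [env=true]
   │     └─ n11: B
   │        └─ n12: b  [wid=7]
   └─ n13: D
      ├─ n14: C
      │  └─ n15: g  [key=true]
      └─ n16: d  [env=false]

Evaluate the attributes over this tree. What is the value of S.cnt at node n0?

6

1. n2.wid = 22  [terminal]
2. n3.tag = -7  [-7]
3. n4.fin = 19  [A.tag + 26]
4. n5.hot = -8  [C.fin - 27]
5. n6.key = true  [terminal]
6. n7.wid = 8  [terminal]
7. n5.depth = -3  [b.wid - 11]
8. n5.val = "xn"  ["xn"]
9. n4.tag = false  [C.fin > 19]
10. n8.hot = 5  [A.tag * 2 + 19]
11. n9.tag = -4  [B₀.hot - 9]
12. n10.env = true  [terminal]
13. n9.key = -1  [A.tag + 3]
14. n11.hot = 27  [A.key * 2 + 29]
15. n12.wid = 7  [terminal]
16. n11.depth = 19  [B.hot + b.wid - 15]
17. n11.val = "ur"  ["ur"]
18. n8.depth = -9  [len(B₁.val) - 11]
19. n8.val = "yu"  ["yu"]
20. n3.key = -3  [A.tag + B.depth + 13]
21. n13.fin = true  [b.wid == 22]
22. n14.fin = 11  [11]
23. n15.key = true  [terminal]
24. n14.tag = true  [C.fin > 10]
25. n16.env = false  [terminal]
26. n13.env = false  [d.env == true]
27. n1.cnt = 14  [A.key + 17]
28. n1.idx = true  [true]
29. n0.cnt = 6  [S₁.cnt * -2 + 34]
30. n0.idx = true  [S₁.idx == true]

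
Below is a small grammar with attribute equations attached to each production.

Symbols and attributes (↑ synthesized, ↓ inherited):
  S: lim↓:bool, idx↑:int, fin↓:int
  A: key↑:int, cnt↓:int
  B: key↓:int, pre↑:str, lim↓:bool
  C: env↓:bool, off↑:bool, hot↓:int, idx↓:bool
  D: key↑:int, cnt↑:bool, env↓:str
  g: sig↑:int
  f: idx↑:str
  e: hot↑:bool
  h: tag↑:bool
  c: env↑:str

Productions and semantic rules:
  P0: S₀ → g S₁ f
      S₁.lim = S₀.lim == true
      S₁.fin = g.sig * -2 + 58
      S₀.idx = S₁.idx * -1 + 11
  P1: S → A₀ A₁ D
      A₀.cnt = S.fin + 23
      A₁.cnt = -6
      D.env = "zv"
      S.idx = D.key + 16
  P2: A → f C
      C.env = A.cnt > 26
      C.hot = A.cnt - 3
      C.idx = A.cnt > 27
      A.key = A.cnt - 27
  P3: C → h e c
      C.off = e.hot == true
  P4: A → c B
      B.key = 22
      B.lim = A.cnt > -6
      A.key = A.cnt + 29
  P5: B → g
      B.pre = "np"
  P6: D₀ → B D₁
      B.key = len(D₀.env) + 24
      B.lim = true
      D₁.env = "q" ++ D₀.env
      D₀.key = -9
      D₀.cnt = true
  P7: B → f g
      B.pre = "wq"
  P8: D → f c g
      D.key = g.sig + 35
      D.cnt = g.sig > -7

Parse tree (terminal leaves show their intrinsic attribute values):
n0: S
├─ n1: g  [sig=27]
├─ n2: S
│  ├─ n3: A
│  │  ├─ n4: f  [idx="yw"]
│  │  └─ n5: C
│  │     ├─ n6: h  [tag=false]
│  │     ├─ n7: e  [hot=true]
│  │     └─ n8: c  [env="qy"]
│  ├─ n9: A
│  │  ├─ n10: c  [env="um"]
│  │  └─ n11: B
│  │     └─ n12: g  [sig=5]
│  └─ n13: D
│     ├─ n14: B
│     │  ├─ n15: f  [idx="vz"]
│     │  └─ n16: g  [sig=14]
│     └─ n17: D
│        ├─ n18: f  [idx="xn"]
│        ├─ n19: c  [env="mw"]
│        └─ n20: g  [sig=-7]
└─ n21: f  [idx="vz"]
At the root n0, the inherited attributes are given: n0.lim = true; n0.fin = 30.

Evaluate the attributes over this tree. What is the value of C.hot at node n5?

24

1. n0.lim = true  [given at root]
2. n0.fin = 30  [given at root]
3. n1.sig = 27  [terminal]
4. n2.lim = true  [S₀.lim == true]
5. n2.fin = 4  [g.sig * -2 + 58]
6. n3.cnt = 27  [S.fin + 23]
7. n4.idx = "yw"  [terminal]
8. n5.env = true  [A.cnt > 26]
9. n5.hot = 24  [A.cnt - 3]
10. n5.idx = false  [A.cnt > 27]
11. n6.tag = false  [terminal]
12. n7.hot = true  [terminal]
13. n8.env = "qy"  [terminal]
14. n5.off = true  [e.hot == true]
15. n3.key = 0  [A.cnt - 27]
16. n9.cnt = -6  [-6]
17. n10.env = "um"  [terminal]
18. n11.key = 22  [22]
19. n11.lim = false  [A.cnt > -6]
20. n12.sig = 5  [terminal]
21. n11.pre = "np"  ["np"]
22. n9.key = 23  [A.cnt + 29]
23. n13.env = "zv"  ["zv"]
24. n14.key = 26  [len(D₀.env) + 24]
25. n14.lim = true  [true]
26. n15.idx = "vz"  [terminal]
27. n16.sig = 14  [terminal]
28. n14.pre = "wq"  ["wq"]
29. n17.env = "qzv"  ["q" ++ D₀.env]
30. n18.idx = "xn"  [terminal]
31. n19.env = "mw"  [terminal]
32. n20.sig = -7  [terminal]
33. n17.key = 28  [g.sig + 35]
34. n17.cnt = false  [g.sig > -7]
35. n13.key = -9  [-9]
36. n13.cnt = true  [true]
37. n2.idx = 7  [D.key + 16]
38. n21.idx = "vz"  [terminal]
39. n0.idx = 4  [S₁.idx * -1 + 11]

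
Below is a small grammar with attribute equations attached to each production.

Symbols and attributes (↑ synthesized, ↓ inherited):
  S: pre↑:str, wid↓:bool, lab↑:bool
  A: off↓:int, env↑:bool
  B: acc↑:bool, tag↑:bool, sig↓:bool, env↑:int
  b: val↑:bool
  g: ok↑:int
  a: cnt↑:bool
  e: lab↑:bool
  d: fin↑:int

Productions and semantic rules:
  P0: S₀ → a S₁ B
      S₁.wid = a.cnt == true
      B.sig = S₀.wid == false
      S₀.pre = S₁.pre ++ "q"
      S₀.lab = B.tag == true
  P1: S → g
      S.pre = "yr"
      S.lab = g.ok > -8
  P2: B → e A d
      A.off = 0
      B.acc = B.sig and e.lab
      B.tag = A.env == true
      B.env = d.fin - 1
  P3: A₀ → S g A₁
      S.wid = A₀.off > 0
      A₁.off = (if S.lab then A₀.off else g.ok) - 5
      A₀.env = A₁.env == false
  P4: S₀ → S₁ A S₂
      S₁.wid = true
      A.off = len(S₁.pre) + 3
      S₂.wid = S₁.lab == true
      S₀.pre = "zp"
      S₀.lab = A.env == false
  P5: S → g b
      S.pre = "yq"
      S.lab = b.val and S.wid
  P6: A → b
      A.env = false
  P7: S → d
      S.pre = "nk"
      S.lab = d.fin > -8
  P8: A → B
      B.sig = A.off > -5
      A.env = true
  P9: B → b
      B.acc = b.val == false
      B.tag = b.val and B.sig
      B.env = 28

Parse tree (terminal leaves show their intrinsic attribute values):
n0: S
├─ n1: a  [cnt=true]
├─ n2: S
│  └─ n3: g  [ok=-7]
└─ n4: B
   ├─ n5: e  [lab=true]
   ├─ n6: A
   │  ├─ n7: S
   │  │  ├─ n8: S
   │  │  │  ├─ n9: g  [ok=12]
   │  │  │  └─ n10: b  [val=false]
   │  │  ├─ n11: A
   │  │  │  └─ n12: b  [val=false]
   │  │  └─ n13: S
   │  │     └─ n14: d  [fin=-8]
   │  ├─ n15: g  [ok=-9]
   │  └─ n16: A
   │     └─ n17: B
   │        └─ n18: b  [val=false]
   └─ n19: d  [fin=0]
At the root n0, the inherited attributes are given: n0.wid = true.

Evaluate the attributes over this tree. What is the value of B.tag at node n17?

false

1. n0.wid = true  [given at root]
2. n1.cnt = true  [terminal]
3. n2.wid = true  [a.cnt == true]
4. n3.ok = -7  [terminal]
5. n2.pre = "yr"  ["yr"]
6. n2.lab = true  [g.ok > -8]
7. n4.sig = false  [S₀.wid == false]
8. n5.lab = true  [terminal]
9. n6.off = 0  [0]
10. n7.wid = false  [A₀.off > 0]
11. n8.wid = true  [true]
12. n9.ok = 12  [terminal]
13. n10.val = false  [terminal]
14. n8.pre = "yq"  ["yq"]
15. n8.lab = false  [b.val and S.wid]
16. n11.off = 5  [len(S₁.pre) + 3]
17. n12.val = false  [terminal]
18. n11.env = false  [false]
19. n13.wid = false  [S₁.lab == true]
20. n14.fin = -8  [terminal]
21. n13.pre = "nk"  ["nk"]
22. n13.lab = false  [d.fin > -8]
23. n7.pre = "zp"  ["zp"]
24. n7.lab = true  [A.env == false]
25. n15.ok = -9  [terminal]
26. n16.off = -5  [(if S.lab then A₀.off else g.ok) - 5]
27. n17.sig = false  [A.off > -5]
28. n18.val = false  [terminal]
29. n17.acc = true  [b.val == false]
30. n17.tag = false  [b.val and B.sig]
31. n17.env = 28  [28]
32. n16.env = true  [true]
33. n6.env = false  [A₁.env == false]
34. n19.fin = 0  [terminal]
35. n4.acc = false  [B.sig and e.lab]
36. n4.tag = false  [A.env == true]
37. n4.env = -1  [d.fin - 1]
38. n0.pre = "yrq"  [S₁.pre ++ "q"]
39. n0.lab = false  [B.tag == true]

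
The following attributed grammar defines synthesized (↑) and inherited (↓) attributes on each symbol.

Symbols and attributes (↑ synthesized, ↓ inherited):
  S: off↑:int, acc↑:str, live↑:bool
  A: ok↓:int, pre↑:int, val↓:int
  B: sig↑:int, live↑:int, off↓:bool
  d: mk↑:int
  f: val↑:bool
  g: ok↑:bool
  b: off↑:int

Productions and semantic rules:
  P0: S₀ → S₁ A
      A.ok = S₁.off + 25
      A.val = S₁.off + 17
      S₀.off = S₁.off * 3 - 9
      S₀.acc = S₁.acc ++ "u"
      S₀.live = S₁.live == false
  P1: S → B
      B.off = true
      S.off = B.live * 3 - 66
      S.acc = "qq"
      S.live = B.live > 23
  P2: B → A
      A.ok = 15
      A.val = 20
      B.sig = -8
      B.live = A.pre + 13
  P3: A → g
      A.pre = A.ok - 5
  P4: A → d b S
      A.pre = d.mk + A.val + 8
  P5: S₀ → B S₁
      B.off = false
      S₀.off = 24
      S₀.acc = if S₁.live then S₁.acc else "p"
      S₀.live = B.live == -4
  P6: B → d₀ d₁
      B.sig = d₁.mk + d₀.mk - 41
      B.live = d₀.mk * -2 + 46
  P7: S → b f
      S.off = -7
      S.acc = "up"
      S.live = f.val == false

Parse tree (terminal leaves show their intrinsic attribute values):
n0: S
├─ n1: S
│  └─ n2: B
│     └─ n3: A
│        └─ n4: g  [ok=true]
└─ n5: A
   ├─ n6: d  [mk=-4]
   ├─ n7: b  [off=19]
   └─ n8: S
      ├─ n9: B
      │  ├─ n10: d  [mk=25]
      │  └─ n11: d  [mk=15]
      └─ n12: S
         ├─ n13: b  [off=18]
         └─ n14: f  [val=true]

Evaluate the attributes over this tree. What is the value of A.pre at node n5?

1. n2.off = true  [true]
2. n3.ok = 15  [15]
3. n3.val = 20  [20]
4. n4.ok = true  [terminal]
5. n3.pre = 10  [A.ok - 5]
6. n2.sig = -8  [-8]
7. n2.live = 23  [A.pre + 13]
8. n1.off = 3  [B.live * 3 - 66]
9. n1.acc = "qq"  ["qq"]
10. n1.live = false  [B.live > 23]
11. n5.ok = 28  [S₁.off + 25]
12. n5.val = 20  [S₁.off + 17]
13. n6.mk = -4  [terminal]
14. n7.off = 19  [terminal]
15. n9.off = false  [false]
16. n10.mk = 25  [terminal]
17. n11.mk = 15  [terminal]
18. n9.sig = -1  [d₁.mk + d₀.mk - 41]
19. n9.live = -4  [d₀.mk * -2 + 46]
20. n13.off = 18  [terminal]
21. n14.val = true  [terminal]
22. n12.off = -7  [-7]
23. n12.acc = "up"  ["up"]
24. n12.live = false  [f.val == false]
25. n8.off = 24  [24]
26. n8.acc = "p"  [if S₁.live then S₁.acc else "p"]
27. n8.live = true  [B.live == -4]
28. n5.pre = 24  [d.mk + A.val + 8]
29. n0.off = 0  [S₁.off * 3 - 9]
30. n0.acc = "qqu"  [S₁.acc ++ "u"]
31. n0.live = true  [S₁.live == false]

24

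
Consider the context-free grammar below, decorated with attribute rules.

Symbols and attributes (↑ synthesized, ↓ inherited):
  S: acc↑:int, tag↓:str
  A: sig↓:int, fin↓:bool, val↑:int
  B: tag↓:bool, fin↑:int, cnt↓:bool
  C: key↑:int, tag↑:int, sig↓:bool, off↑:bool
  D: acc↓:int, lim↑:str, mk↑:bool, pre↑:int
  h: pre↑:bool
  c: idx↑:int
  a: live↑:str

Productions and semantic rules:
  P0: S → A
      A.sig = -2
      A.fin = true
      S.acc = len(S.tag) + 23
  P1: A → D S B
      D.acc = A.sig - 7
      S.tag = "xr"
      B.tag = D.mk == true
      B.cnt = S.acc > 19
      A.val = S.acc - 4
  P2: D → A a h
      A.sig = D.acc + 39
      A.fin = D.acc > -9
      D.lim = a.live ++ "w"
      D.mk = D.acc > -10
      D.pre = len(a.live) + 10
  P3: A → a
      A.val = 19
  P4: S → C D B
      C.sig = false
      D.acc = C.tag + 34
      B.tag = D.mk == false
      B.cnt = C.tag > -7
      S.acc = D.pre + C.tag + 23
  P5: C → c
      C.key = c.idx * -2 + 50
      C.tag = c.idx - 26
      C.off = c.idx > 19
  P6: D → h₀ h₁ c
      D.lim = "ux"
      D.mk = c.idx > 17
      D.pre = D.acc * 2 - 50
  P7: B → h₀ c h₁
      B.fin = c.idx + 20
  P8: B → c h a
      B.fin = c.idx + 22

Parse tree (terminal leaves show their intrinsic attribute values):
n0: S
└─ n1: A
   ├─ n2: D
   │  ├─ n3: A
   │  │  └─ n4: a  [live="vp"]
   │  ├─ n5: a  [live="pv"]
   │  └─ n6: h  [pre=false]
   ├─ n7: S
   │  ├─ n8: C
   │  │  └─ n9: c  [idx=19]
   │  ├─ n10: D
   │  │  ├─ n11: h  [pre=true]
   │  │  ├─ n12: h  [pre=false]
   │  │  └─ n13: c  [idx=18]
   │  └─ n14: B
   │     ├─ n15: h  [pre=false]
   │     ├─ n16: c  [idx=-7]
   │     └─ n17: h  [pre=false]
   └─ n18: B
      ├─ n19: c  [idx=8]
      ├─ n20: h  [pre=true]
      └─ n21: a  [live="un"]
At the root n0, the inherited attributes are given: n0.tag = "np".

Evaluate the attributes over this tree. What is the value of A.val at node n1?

16

1. n0.tag = "np"  [given at root]
2. n1.sig = -2  [-2]
3. n1.fin = true  [true]
4. n2.acc = -9  [A.sig - 7]
5. n3.sig = 30  [D.acc + 39]
6. n3.fin = false  [D.acc > -9]
7. n4.live = "vp"  [terminal]
8. n3.val = 19  [19]
9. n5.live = "pv"  [terminal]
10. n6.pre = false  [terminal]
11. n2.lim = "pvw"  [a.live ++ "w"]
12. n2.mk = true  [D.acc > -10]
13. n2.pre = 12  [len(a.live) + 10]
14. n7.tag = "xr"  ["xr"]
15. n8.sig = false  [false]
16. n9.idx = 19  [terminal]
17. n8.key = 12  [c.idx * -2 + 50]
18. n8.tag = -7  [c.idx - 26]
19. n8.off = false  [c.idx > 19]
20. n10.acc = 27  [C.tag + 34]
21. n11.pre = true  [terminal]
22. n12.pre = false  [terminal]
23. n13.idx = 18  [terminal]
24. n10.lim = "ux"  ["ux"]
25. n10.mk = true  [c.idx > 17]
26. n10.pre = 4  [D.acc * 2 - 50]
27. n14.tag = false  [D.mk == false]
28. n14.cnt = false  [C.tag > -7]
29. n15.pre = false  [terminal]
30. n16.idx = -7  [terminal]
31. n17.pre = false  [terminal]
32. n14.fin = 13  [c.idx + 20]
33. n7.acc = 20  [D.pre + C.tag + 23]
34. n18.tag = true  [D.mk == true]
35. n18.cnt = true  [S.acc > 19]
36. n19.idx = 8  [terminal]
37. n20.pre = true  [terminal]
38. n21.live = "un"  [terminal]
39. n18.fin = 30  [c.idx + 22]
40. n1.val = 16  [S.acc - 4]
41. n0.acc = 25  [len(S.tag) + 23]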